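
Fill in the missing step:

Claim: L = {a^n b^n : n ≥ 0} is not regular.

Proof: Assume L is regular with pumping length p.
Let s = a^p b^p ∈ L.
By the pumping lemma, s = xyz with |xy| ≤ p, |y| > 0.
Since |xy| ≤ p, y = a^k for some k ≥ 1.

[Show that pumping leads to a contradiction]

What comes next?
Consider xy²z = a^(p+k) b^p.

Since k ≥ 1, we have p + k > p.
So xy²z has more a's than b's: (p+k) a's vs p b's.
This means xy²z ∉ L because a^n b^n requires equal counts.

This contradicts the pumping lemma which states xy²z ∈ L.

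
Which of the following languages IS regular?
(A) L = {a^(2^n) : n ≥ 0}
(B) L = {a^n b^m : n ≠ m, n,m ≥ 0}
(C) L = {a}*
(C) {a}*

(C) L = {a}* is regular.

This can be recognized by a finite automaton (DFA/NFA).
Regular expressions like {a}* define regular languages.

The other choices are not regular:
- {a^n b^m : n ≠ m, n,m ≥ 0}: After pumping a's, we can make n = m
- {a^(2^n) : n ≥ 0}: After pumping, length is no longer a power of 2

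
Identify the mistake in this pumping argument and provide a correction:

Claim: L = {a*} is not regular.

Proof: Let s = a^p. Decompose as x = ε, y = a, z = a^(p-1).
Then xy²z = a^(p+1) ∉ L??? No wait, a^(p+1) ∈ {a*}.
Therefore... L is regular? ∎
Error: The proof attempts to show a*  is not regular, but a* IS regular!

Correction: a* is a regular language (recognized by a simple DFA with one accepting state and self-loop on 'a'). The pumping lemma can only prove non-regularity, not regularity. For regular languages, pumping always works.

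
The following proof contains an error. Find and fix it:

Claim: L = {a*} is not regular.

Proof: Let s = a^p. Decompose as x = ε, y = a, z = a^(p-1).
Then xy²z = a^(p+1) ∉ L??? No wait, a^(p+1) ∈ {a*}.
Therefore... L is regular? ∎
Error: The proof attempts to show a*  is not regular, but a* IS regular!

Correction: a* is a regular language (recognized by a simple DFA with one accepting state and self-loop on 'a'). The pumping lemma can only prove non-regularity, not regularity. For regular languages, pumping always works.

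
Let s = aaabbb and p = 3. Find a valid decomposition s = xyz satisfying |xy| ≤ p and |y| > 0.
x = '', y = 'a', z = 'aabbb'

For s = aaabbb and p = 3, one valid decomposition is:
- x = '' (length 0)
- y = 'a' (length 1)
- z = 'aabbb' (length 5)

Verification:
- xyz = '' + 'a' + 'aabbb' = aaabbb ✓
- |xy| = 1 ≤ 3 ✓
- |y| = 1 > 0 ✓

All pumping lemma constraints are satisfied.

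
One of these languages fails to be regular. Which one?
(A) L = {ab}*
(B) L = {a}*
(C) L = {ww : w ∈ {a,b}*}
(C) {ww : w ∈ {a,b}*}

(C) L = {ww : w ∈ {a,b}*} is NOT regular.

The pumping lemma can be used to prove this:
After pumping, the two halves no longer match

The other languages are regular because they can be recognized by finite automata.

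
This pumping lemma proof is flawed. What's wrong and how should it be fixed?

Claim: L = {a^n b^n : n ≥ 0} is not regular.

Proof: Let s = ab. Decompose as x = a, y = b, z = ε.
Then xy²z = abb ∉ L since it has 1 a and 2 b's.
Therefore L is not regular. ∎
Error: The string s = ab might be shorter than the pumping length p.

Correction: Choose s = a^p b^p to ensure |s| ≥ p. Also, the decomposition is wrong: with |xy| ≤ p, y cannot include b's when s starts with p a's.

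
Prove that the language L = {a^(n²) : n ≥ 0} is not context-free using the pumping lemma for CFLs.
Assume for contradiction that L is context-free, and let p ≥ 1 be the pumping length given by the pumping lemma for CFLs.
Choose s = a^(p²). Then s ∈ L and |s| = p² ≥ p.
By the CFL pumping lemma, s = uvxyz for some u, v, x, y, z with |vxy| ≤ p, |vy| ≥ 1, and uv^i xy^i z ∈ L for every i ≥ 0.
All symbols are a's, so only lengths matter: let k = |vy|, with 1 ≤ k ≤ |vxy| ≤ p.

Take i = 2: |uv²xy²z| = p² + k, and p² < p² + k ≤ p² + p < (p + 1)².
So the length lies strictly between consecutive squares and is not a perfect square; uv²xy²z ∉ L.

This contradicts the CFL pumping lemma, which requires uv^i xy^i z ∈ L for all i ≥ 0.
Hence L = {a^(n²) : n ≥ 0} is not context-free. ∎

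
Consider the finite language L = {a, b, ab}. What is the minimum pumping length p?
p = 3

For a finite language L, the pumping lemma holds vacuously if p > max|s| for s ∈ L.

The longest string in L = {a, b, ab} has length 2.
If p = 3, then no string s ∈ L has |s| ≥ p, so the condition is vacuously true.

The minimum pumping length is p = 3.

Why no smaller p works: for any p ≤ 2, the longest string s ∈ L has |s| = 2 ≥ p, so it would
have to be pumpable; but pumping up (i = 2, 3, ...) produces ever longer strings, which cannot all lie in the
finite language L. So the pumping property fails for every p ≤ 2.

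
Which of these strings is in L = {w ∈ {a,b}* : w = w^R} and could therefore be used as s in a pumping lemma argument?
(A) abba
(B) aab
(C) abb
(A) abba

The pumping lemma is applied to a string s that lies in L, so first check membership of each option:
- (A) abba reversed is abba, the same string, so it is a palindrome and is in L ✓
- (B) aab reversed is baa ≠ aab, so it is not a palindrome and is not in L ✗
- (C) abb reversed is bba ≠ abb, so it is not a palindrome and is not in L ✗

Only (A) abba is in L, so it is the only candidate that could play the role of s.
(In a complete proof one picks s in terms of the pumping length p so that |s| ≥ p is guaranteed; a fixed string like abba illustrates the shape of such an s.)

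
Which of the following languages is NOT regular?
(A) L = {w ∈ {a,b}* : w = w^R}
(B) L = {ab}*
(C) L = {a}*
(A) {w ∈ {a,b}* : w = w^R}

(A) L = {w ∈ {a,b}* : w = w^R} is NOT regular.

The pumping lemma can be used to prove this:
After pumping, the string is no longer symmetric

The other languages are regular because they can be recognized by finite automata.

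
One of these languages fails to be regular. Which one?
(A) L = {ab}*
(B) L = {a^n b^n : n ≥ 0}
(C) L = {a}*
(B) {a^n b^n : n ≥ 0}

(B) L = {a^n b^n : n ≥ 0} is NOT regular.

The pumping lemma can be used to prove this:
After pumping, the number of a's and b's become unequal

The other languages are regular because they can be recognized by finite automata.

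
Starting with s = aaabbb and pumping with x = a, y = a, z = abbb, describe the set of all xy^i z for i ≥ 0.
{xy^i z : i ≥ 0} = {a^(2+i) b^3 : i ≥ 0} = {aabbb, aaabbb, aaaabbb, ...}

With x = a, y = a, z = abbb: Starting with aaabbb and pumping the second 'a', we get strings with 2+i a's followed by 3 b's for i = 0, 1, 2, ...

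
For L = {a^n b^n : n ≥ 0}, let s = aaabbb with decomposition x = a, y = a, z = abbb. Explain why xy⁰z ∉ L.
xy⁰z = aabbb ∉ L

Pumping with i = 0 replaces y = a by y⁰ = ε:
- Original: s = xyz = aaabbb; aaabbb = a^3 b^3 has equal counts (3 = 3), so it is in L
- Pumped: xy⁰z = a · ε · abbb = aabbb
- aabbb has 2 a's and 3 b's; 2 ≠ 3, so it is not in L

The pumping lemma would require xy⁰z ∈ L, so this decomposition yields a contradiction.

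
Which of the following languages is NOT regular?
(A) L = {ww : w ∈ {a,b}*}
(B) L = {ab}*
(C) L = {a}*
(A) {ww : w ∈ {a,b}*}

(A) L = {ww : w ∈ {a,b}*} is NOT regular.

The pumping lemma can be used to prove this:
After pumping, the two halves no longer match

The other languages are regular because they can be recognized by finite automata.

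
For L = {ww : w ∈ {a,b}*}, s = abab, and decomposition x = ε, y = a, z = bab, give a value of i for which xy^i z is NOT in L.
i = 2

xy²z = ε · aa · bab = aabab; aabab has odd length 5, so it cannot be written as ww and is not in L.
(Other choices also work, e.g. i = 0, 3; only i = 1 is guaranteed to stay in L since xy¹z = s.)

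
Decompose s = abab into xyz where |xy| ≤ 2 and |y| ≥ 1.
x = '', y = 'a', z = 'bab'

For s = abab and p = 2, one valid decomposition is:
- x = '' (length 0)
- y = 'a' (length 1)
- z = 'bab' (length 3)

Verification:
- xyz = '' + 'a' + 'bab' = abab ✓
- |xy| = 1 ≤ 2 ✓
- |y| = 1 > 0 ✓

All pumping lemma constraints are satisfied.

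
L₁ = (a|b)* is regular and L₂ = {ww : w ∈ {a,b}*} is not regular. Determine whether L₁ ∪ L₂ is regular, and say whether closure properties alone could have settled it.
Yes — L₁ ∪ L₂ is regular.

{ww} ⊆ (a|b)*, so L₁ ∪ L₂ = (a|b)*, which is regular.

Note that the bare facts "L₁ regular, L₂ non-regular" do not settle the question by themselves: the closure of regular languages under ∪, ∩, complement and difference applies only when BOTH operands are regular. With a non-regular operand the result can come out regular or non-regular depending on the specific languages, so one has to work out L₁ ∪ L₂ for this particular pair, as above.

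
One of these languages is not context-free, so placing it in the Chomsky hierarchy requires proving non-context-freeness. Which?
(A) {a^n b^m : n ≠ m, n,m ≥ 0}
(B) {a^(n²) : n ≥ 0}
(B) {a^(n²) : n ≥ 0}

(B) {a^(n²) : n ≥ 0} requires the CFL pumping lemma.

- {a^n b^m : n ≠ m, n,m ≥ 0} is context-free (but not regular)
  • Can be shown non-regular with the regular pumping lemma
  • After pumping a's, we can make n = m

- {a^(n²) : n ≥ 0} is NOT context-free
  • Requires the CFL pumping lemma to prove
  • Gaps between squares grow unboundedly

The CFL pumping lemma is "stronger" in that it can prove non-membership
in the larger class of context-free languages.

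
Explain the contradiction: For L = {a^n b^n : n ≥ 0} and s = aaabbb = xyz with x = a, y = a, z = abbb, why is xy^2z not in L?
xy²z = aaaabbb ∉ L

Pumping with i = 2 replaces y = a by y² = aa:
- Original: s = xyz = aaabbb; aaabbb = a^3 b^3 has equal counts (3 = 3), so it is in L
- Pumped: xy²z = a · aa · abbb = aaaabbb
- aaaabbb has 4 a's and 3 b's; 4 ≠ 3, so it is not in L

The pumping lemma would require xy²z ∈ L, so this decomposition yields a contradiction.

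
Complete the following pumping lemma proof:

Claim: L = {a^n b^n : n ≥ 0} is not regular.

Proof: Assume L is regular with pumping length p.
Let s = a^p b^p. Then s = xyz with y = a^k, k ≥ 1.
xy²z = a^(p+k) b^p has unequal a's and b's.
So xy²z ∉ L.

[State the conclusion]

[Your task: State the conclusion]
This contradicts the pumping lemma for regular languages,
which guarantees xy^i z ∈ L for all i ≥ 0.

Since our assumption that L is regular leads to a contradiction,
we conclude that L = {a^n b^n : n ≥ 0} is NOT regular. ∎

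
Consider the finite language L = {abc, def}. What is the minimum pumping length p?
p = 4

For a finite language L, the pumping lemma holds vacuously if p > max|s| for s ∈ L.

The longest string in L = {abc, def} has length 3.
If p = 4, then no string s ∈ L has |s| ≥ p, so the condition is vacuously true.

The minimum pumping length is p = 4.

Why no smaller p works: for any p ≤ 3, the longest string s ∈ L has |s| = 3 ≥ p, so it would
have to be pumpable; but pumping up (i = 2, 3, ...) produces ever longer strings, which cannot all lie in the
finite language L. So the pumping property fails for every p ≤ 3.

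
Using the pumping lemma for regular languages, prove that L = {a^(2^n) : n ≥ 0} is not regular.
Assume for contradiction that L is regular, and let p ≥ 1 be the pumping length given by the pumping lemma.
Choose s = a^(2^p). Then s ∈ L and |s| = 2^p ≥ p.
By the pumping lemma, s = xyz for some x, y, z with |xy| ≤ p, |y| ≥ 1, and xy^i z ∈ L for every i ≥ 0.
Here y = a^k for some k with 1 ≤ k ≤ |xy| ≤ p, and p < 2^p.

Take i = 2: |xy²z| = 2^p + k.
Now 2^p < 2^p + k ≤ 2^p + p < 2^p + 2^p = 2^(p+1).
So |xy²z| lies strictly between the consecutive powers of two 2^p and 2^(p+1), hence is not a power of 2, and xy²z ∉ L.

This contradicts the pumping lemma, which requires xy^i z ∈ L for all i ≥ 0.
Hence L = {a^(2^n) : n ≥ 0} is not regular. ∎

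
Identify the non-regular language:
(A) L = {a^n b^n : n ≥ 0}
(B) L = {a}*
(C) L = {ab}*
(A) {a^n b^n : n ≥ 0}

(A) L = {a^n b^n : n ≥ 0} is NOT regular.

The pumping lemma can be used to prove this:
After pumping, the number of a's and b's become unequal

The other languages are regular because they can be recognized by finite automata.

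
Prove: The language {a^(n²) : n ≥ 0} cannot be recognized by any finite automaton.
Assume for contradiction that L is regular, and let p ≥ 1 be the pumping length given by the pumping lemma.
Choose s = a^(p²). Then s ∈ L and |s| = p² ≥ p.
By the pumping lemma, s = xyz for some x, y, z with |xy| ≤ p, |y| ≥ 1, and xy^i z ∈ L for every i ≥ 0.
Here y = a^k for some k with 1 ≤ k ≤ |xy| ≤ p.

Take i = 2: |xy²z| = p² + k.
Now p² < p² + k ≤ p² + p < p² + 2p + 1 = (p + 1)².
So |xy²z| lies strictly between the consecutive squares p² and (p + 1)², hence is not a perfect square, and xy²z ∉ L.

This contradicts the pumping lemma, which requires xy^i z ∈ L for all i ≥ 0.
Hence L = {a^(n²) : n ≥ 0} is not regular. ∎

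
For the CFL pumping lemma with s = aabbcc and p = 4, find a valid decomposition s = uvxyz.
u='a', v='a', x='bb', y='c', z='c'

For s = aabbcc with pumping length p = 4:

One valid decomposition:
- u = 'a'
- v = 'a'
- x = 'bb'
- y = 'c'
- z = 'c'

Verification:
- uvxyz = 'a' + 'a' + 'bb' + 'c' + 'c' = aabbcc ✓
- |vxy| = |'abbc'| = 4 ≤ 4 ✓
- |vy| = |'ac'| = 2 > 0 ✓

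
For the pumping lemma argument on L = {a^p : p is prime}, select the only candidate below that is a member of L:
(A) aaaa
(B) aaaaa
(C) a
(B) aaaaa

The pumping lemma is applied to a string s that lies in L, so first check membership of each option:
- (A) aaaa has length 4 = 2 × 2, which is not prime, so it is not in L ✗
- (B) aaaaa has length 5, which is prime, so it is in L ✓
- (C) a has length 1, which is not prime, so it is not in L ✗

Only (B) aaaaa is in L, so it is the only candidate that could play the role of s.
(In a complete proof one picks s in terms of the pumping length p so that |s| ≥ p is guaranteed; a fixed string like aaaaa illustrates the shape of such an s.)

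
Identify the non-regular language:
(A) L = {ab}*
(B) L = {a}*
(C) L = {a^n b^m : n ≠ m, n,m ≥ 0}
(C) {a^n b^m : n ≠ m, n,m ≥ 0}

(C) L = {a^n b^m : n ≠ m, n,m ≥ 0} is NOT regular.

The pumping lemma can be used to prove this:
After pumping a's, we can make n = m

The other languages are regular because they can be recognized by finite automata.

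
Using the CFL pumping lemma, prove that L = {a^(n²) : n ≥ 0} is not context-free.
Assume for contradiction that L is context-free, and let p ≥ 1 be the pumping length given by the pumping lemma for CFLs.
Choose s = a^(p²). Then s ∈ L and |s| = p² ≥ p.
By the CFL pumping lemma, s = uvxyz for some u, v, x, y, z with |vxy| ≤ p, |vy| ≥ 1, and uv^i xy^i z ∈ L for every i ≥ 0.
All symbols are a's, so only lengths matter: let k = |vy|, with 1 ≤ k ≤ |vxy| ≤ p.

Take i = 2: |uv²xy²z| = p² + k, and p² < p² + k ≤ p² + p < (p + 1)².
So the length lies strictly between consecutive squares and is not a perfect square; uv²xy²z ∉ L.

This contradicts the CFL pumping lemma, which requires uv^i xy^i z ∈ L for all i ≥ 0.
Hence L = {a^(n²) : n ≥ 0} is not context-free. ∎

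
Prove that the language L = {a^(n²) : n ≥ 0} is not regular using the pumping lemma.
Assume for contradiction that L is regular, and let p ≥ 1 be the pumping length given by the pumping lemma.
Choose s = a^(p²). Then s ∈ L and |s| = p² ≥ p.
By the pumping lemma, s = xyz for some x, y, z with |xy| ≤ p, |y| ≥ 1, and xy^i z ∈ L for every i ≥ 0.
Here y = a^k for some k with 1 ≤ k ≤ |xy| ≤ p.

Take i = 2: |xy²z| = p² + k.
Now p² < p² + k ≤ p² + p < p² + 2p + 1 = (p + 1)².
So |xy²z| lies strictly between the consecutive squares p² and (p + 1)², hence is not a perfect square, and xy²z ∉ L.

This contradicts the pumping lemma, which requires xy^i z ∈ L for all i ≥ 0.
Hence L = {a^(n²) : n ≥ 0} is not regular. ∎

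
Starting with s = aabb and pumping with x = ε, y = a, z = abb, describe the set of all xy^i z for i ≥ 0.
{xy^i z : i ≥ 0} = {a^(i+1) b^2 : i ≥ 0} = {abb, aabb, aaabb, ...}

With x = ε, y = a, z = abb: Starting with aabb and pumping the first 'a' (z = abb keeps the second 'a'), we get strings with i+1 a's followed by 2 b's for i = 0, 1, 2, ...; note bb is not produced because z always contributes one a.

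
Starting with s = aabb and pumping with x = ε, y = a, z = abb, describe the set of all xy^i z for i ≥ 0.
{xy^i z : i ≥ 0} = {a^(i+1) b^2 : i ≥ 0} = {abb, aabb, aaabb, ...}

With x = ε, y = a, z = abb: Starting with aabb and pumping the first 'a' (z = abb keeps the second 'a'), we get strings with i+1 a's followed by 2 b's for i = 0, 1, 2, ...; note bb is not produced because z always contributes one a.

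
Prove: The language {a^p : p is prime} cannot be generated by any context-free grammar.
Assume for contradiction that L is context-free, and let p ≥ 1 be the pumping length given by the pumping lemma for CFLs.
Choose a prime q with q ≥ p and let s = a^q. Then s ∈ L and |s| = q ≥ p.
By the CFL pumping lemma, s = uvxyz for some u, v, x, y, z with |vxy| ≤ p, |vy| ≥ 1, and uv^i xy^i z ∈ L for every i ≥ 0.
All symbols are a's, so only lengths matter: let k = |vy|, with 1 ≤ k ≤ p. Then |uv^i xy^i z| = q + (i − 1)k.

Take i = q + 1: the length is q + qk = q(k + 1).
Both factors satisfy q ≥ 2 and k + 1 ≥ 2, so q(k + 1) is composite and uv^(q+1) xy^(q+1) z ∉ L.

This contradicts the CFL pumping lemma, which requires uv^i xy^i z ∈ L for all i ≥ 0.
Hence L = {a^p : p is prime} is not context-free. ∎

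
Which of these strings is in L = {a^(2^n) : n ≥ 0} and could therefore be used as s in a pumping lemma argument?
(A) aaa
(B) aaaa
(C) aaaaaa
(B) aaaa

The pumping lemma is applied to a string s that lies in L, so first check membership of each option:
- (A) aaa has length 3, strictly between 2^1 = 2 and 2^2 = 4, so it is not in L ✗
- (B) aaaa has length 4 = 2^2, so it is in L ✓
- (C) aaaaaa has length 6, strictly between 2^2 = 4 and 2^3 = 8, so it is not in L ✗

Only (B) aaaa is in L, so it is the only candidate that could play the role of s.
(In a complete proof one picks s in terms of the pumping length p so that |s| ≥ p is guaranteed; a fixed string like aaaa illustrates the shape of such an s.)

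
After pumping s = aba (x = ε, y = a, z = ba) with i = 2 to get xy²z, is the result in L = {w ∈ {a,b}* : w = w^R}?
No

xy²z = ε · aa · ba = aaba.
aaba reversed is abaa ≠ aaba, so it is not a palindrome and is not in L.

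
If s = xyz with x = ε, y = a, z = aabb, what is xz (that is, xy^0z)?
aabb

Given x = '', y = 'a', z = 'aabb' and i = 0:

xy^0z = x + y·y·...·y (0 times) + z
       = '' + 'a'^0 + 'aabb'
       = '' + '' + 'aabb'
       = 'aabb'

The pumped string is 'aabb' with length 4.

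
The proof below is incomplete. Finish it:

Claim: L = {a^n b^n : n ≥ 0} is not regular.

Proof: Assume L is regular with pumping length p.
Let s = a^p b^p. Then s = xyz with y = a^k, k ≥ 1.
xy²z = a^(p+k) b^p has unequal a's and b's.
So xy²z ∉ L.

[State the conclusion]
This contradicts the pumping lemma for regular languages,
which guarantees xy^i z ∈ L for all i ≥ 0.

Since our assumption that L is regular leads to a contradiction,
we conclude that L = {a^n b^n : n ≥ 0} is NOT regular. ∎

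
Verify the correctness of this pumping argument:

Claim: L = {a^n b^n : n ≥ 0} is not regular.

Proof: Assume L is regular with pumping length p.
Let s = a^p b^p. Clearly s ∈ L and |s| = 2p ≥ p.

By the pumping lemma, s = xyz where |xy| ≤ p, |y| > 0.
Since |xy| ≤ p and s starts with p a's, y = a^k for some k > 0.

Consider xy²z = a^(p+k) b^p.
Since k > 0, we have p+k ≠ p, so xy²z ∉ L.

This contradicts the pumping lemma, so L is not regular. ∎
The proof is correct.

This proof is valid because:
1. The string s = a^p b^p is correctly in L
2. The decomposition analysis is correct: y must consist only of a's
3. The contradiction is valid: pumping increases a's but not b's
4. The conclusion follows logically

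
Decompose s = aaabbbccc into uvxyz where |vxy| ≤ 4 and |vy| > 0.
u='aa', v='a', x='bb', y='b', z='ccc'

For s = aaabbbccc with pumping length p = 4:

One valid decomposition:
- u = 'aa'
- v = 'a'
- x = 'bb'
- y = 'b'
- z = 'ccc'

Verification:
- uvxyz = 'aa' + 'a' + 'bb' + 'b' + 'ccc' = aaabbbccc ✓
- |vxy| = |'abbb'| = 4 ≤ 4 ✓
- |vy| = |'ab'| = 2 > 0 ✓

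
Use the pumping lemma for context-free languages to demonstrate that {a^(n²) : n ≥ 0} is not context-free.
Assume for contradiction that L is context-free, and let p ≥ 1 be the pumping length given by the pumping lemma for CFLs.
Choose s = a^(p²). Then s ∈ L and |s| = p² ≥ p.
By the CFL pumping lemma, s = uvxyz for some u, v, x, y, z with |vxy| ≤ p, |vy| ≥ 1, and uv^i xy^i z ∈ L for every i ≥ 0.
All symbols are a's, so only lengths matter: let k = |vy|, with 1 ≤ k ≤ |vxy| ≤ p.

Take i = 2: |uv²xy²z| = p² + k, and p² < p² + k ≤ p² + p < (p + 1)².
So the length lies strictly between consecutive squares and is not a perfect square; uv²xy²z ∉ L.

This contradicts the CFL pumping lemma, which requires uv^i xy^i z ∈ L for all i ≥ 0.
Hence L = {a^(n²) : n ≥ 0} is not context-free. ∎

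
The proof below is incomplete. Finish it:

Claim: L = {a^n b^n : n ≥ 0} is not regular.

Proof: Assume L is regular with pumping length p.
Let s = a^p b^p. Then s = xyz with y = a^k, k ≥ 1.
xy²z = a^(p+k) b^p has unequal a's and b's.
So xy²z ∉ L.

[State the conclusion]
This contradicts the pumping lemma for regular languages,
which guarantees xy^i z ∈ L for all i ≥ 0.

Since our assumption that L is regular leads to a contradiction,
we conclude that L = {a^n b^n : n ≥ 0} is NOT regular. ∎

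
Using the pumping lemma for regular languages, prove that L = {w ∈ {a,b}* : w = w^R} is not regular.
Assume for contradiction that L is regular, and let p ≥ 1 be the pumping length given by the pumping lemma.
Choose s = a^p b a^p. Then s ∈ L (it reads the same in both directions) and |s| = 2p + 1 ≥ p.
By the pumping lemma, s = xyz for some x, y, z with |xy| ≤ p, |y| ≥ 1, and xy^i z ∈ L for every i ≥ 0.
Since |xy| ≤ p and the first p symbols of s are all a's, y = a^k for some k with 1 ≤ k ≤ p.

Take i = 2: xy²z = a^(p + k) b a^p.
Its reversal is a^p b a^(p + k). These differ because the block of a's before the unique b has length p + k in one and p in the other, and p + k ≠ p since k ≥ 1. So xy²z is not a palindrome, i.e. xy²z ∉ L.

This contradicts the pumping lemma, which requires xy^i z ∈ L for all i ≥ 0.
Hence L = {w ∈ {a,b}* : w = w^R} is not regular. ∎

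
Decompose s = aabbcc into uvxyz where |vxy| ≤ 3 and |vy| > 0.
u='aa', v='b', x='b', y='c', z='c'

For s = aabbcc with pumping length p = 3:

One valid decomposition:
- u = 'aa'
- v = 'b'
- x = 'b'
- y = 'c'
- z = 'c'

Verification:
- uvxyz = 'aa' + 'b' + 'b' + 'c' + 'c' = aabbcc ✓
- |vxy| = |'bbc'| = 3 ≤ 3 ✓
- |vy| = |'bc'| = 2 > 0 ✓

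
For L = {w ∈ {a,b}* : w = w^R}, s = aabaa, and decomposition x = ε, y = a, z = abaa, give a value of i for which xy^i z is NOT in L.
i = 2

xy²z = ε · aa · abaa = aaabaa; aaabaa reversed is aabaaa ≠ aaabaa, so it is not a palindrome and is not in L.
(Other choices also work, e.g. i = 0, 3; only i = 1 is guaranteed to stay in L since xy¹z = s.)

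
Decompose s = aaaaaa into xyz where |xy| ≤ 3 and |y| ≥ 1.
x = '', y = 'aaa', z = 'aaa'

For s = aaaaaa and p = 3, one valid decomposition is:
- x = '' (length 0)
- y = 'aaa' (length 3)
- z = 'aaa' (length 3)

Verification:
- xyz = '' + 'aaa' + 'aaa' = aaaaaa ✓
- |xy| = 3 ≤ 3 ✓
- |y| = 3 > 0 ✓

All pumping lemma constraints are satisfied.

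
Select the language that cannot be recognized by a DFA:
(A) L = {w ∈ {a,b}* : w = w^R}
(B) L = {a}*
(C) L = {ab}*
(A) {w ∈ {a,b}* : w = w^R}

(A) L = {w ∈ {a,b}* : w = w^R} is NOT regular.

The pumping lemma can be used to prove this:
After pumping, the string is no longer symmetric

The other languages are regular because they can be recognized by finite automata.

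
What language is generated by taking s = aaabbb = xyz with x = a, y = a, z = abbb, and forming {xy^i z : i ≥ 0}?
{xy^i z : i ≥ 0} = {a^(2+i) b^3 : i ≥ 0} = {aabbb, aaabbb, aaaabbb, ...}

With x = a, y = a, z = abbb: Starting with aaabbb and pumping the second 'a', we get strings with 2+i a's followed by 3 b's for i = 0, 1, 2, ...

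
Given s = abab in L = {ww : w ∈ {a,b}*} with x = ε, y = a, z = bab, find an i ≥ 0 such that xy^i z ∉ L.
i = 3

xy³z = ε · aaa · bab = aaabab; aaabab has length 6; its halves are aaa and bab, which differ, so it is not in L.
(Other choices also work, e.g. i = 0, 2; only i = 1 is guaranteed to stay in L since xy¹z = s.)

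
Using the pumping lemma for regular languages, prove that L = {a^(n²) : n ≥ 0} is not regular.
Assume for contradiction that L is regular, and let p ≥ 1 be the pumping length given by the pumping lemma.
Choose s = a^(p²). Then s ∈ L and |s| = p² ≥ p.
By the pumping lemma, s = xyz for some x, y, z with |xy| ≤ p, |y| ≥ 1, and xy^i z ∈ L for every i ≥ 0.
Here y = a^k for some k with 1 ≤ k ≤ |xy| ≤ p.

Take i = 2: |xy²z| = p² + k.
Now p² < p² + k ≤ p² + p < p² + 2p + 1 = (p + 1)².
So |xy²z| lies strictly between the consecutive squares p² and (p + 1)², hence is not a perfect square, and xy²z ∉ L.

This contradicts the pumping lemma, which requires xy^i z ∈ L for all i ≥ 0.
Hence L = {a^(n²) : n ≥ 0} is not regular. ∎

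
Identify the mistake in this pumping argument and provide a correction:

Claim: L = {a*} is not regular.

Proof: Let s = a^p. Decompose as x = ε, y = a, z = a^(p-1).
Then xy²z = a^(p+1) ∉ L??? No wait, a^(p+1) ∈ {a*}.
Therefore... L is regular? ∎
Error: The proof attempts to show a*  is not regular, but a* IS regular!

Correction: a* is a regular language (recognized by a simple DFA with one accepting state and self-loop on 'a'). The pumping lemma can only prove non-regularity, not regularity. For regular languages, pumping always works.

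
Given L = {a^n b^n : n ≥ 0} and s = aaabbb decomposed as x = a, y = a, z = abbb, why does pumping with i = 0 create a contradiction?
xy⁰z = aabbb ∉ L

Pumping with i = 0 replaces y = a by y⁰ = ε:
- Original: s = xyz = aaabbb; aaabbb = a^3 b^3 has equal counts (3 = 3), so it is in L
- Pumped: xy⁰z = a · ε · abbb = aabbb
- aabbb has 2 a's and 3 b's; 2 ≠ 3, so it is not in L

The pumping lemma would require xy⁰z ∈ L, so this decomposition yields a contradiction.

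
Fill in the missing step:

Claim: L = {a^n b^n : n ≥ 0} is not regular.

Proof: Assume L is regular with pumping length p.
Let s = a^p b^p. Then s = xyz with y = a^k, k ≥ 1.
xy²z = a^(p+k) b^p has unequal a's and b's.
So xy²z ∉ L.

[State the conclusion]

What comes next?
This contradicts the pumping lemma for regular languages,
which guarantees xy^i z ∈ L for all i ≥ 0.

Since our assumption that L is regular leads to a contradiction,
we conclude that L = {a^n b^n : n ≥ 0} is NOT regular. ∎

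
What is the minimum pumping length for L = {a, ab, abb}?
p = 4

For a finite language L, the pumping lemma holds vacuously if p > max|s| for s ∈ L.

The longest string in L = {a, ab, abb} has length 3.
If p = 4, then no string s ∈ L has |s| ≥ p, so the condition is vacuously true.

The minimum pumping length is p = 4.

Why no smaller p works: for any p ≤ 3, the longest string s ∈ L has |s| = 3 ≥ p, so it would
have to be pumpable; but pumping up (i = 2, 3, ...) produces ever longer strings, which cannot all lie in the
finite language L. So the pumping property fails for every p ≤ 3.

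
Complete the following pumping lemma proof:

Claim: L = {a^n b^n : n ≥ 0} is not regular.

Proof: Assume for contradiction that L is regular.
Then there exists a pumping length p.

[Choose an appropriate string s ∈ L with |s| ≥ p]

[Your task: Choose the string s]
s = a^p b^p

This string is in L (has equal a's and b's) and has length 2p ≥ p.
Any decomposition xyz with |xy| ≤ p means y consists only of a's,
so pumping will unbalance the counts.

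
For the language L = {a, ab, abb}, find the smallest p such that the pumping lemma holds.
p = 4

For a finite language L, the pumping lemma holds vacuously if p > max|s| for s ∈ L.

The longest string in L = {a, ab, abb} has length 3.
If p = 4, then no string s ∈ L has |s| ≥ p, so the condition is vacuously true.

The minimum pumping length is p = 4.

Why no smaller p works: for any p ≤ 3, the longest string s ∈ L has |s| = 3 ≥ p, so it would
have to be pumpable; but pumping up (i = 2, 3, ...) produces ever longer strings, which cannot all lie in the
finite language L. So the pumping property fails for every p ≤ 3.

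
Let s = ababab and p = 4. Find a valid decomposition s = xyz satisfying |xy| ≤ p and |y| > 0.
x = '', y = 'ab', z = 'abab'

For s = ababab and p = 4, one valid decomposition is:
- x = '' (length 0)
- y = 'ab' (length 2)
- z = 'abab' (length 4)

Verification:
- xyz = '' + 'ab' + 'abab' = ababab ✓
- |xy| = 2 ≤ 4 ✓
- |y| = 2 > 0 ✓

All pumping lemma constraints are satisfied.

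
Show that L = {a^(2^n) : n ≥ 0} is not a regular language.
Assume for contradiction that L is regular, and let p ≥ 1 be the pumping length given by the pumping lemma.
Choose s = a^(2^p). Then s ∈ L and |s| = 2^p ≥ p.
By the pumping lemma, s = xyz for some x, y, z with |xy| ≤ p, |y| ≥ 1, and xy^i z ∈ L for every i ≥ 0.
Here y = a^k for some k with 1 ≤ k ≤ |xy| ≤ p, and p < 2^p.

Take i = 2: |xy²z| = 2^p + k.
Now 2^p < 2^p + k ≤ 2^p + p < 2^p + 2^p = 2^(p+1).
So |xy²z| lies strictly between the consecutive powers of two 2^p and 2^(p+1), hence is not a power of 2, and xy²z ∉ L.

This contradicts the pumping lemma, which requires xy^i z ∈ L for all i ≥ 0.
Hence L = {a^(2^n) : n ≥ 0} is not regular. ∎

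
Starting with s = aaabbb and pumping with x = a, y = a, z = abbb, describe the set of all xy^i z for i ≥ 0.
{xy^i z : i ≥ 0} = {a^(2+i) b^3 : i ≥ 0} = {aabbb, aaabbb, aaaabbb, ...}

With x = a, y = a, z = abbb: Starting with aaabbb and pumping the second 'a', we get strings with 2+i a's followed by 3 b's for i = 0, 1, 2, ...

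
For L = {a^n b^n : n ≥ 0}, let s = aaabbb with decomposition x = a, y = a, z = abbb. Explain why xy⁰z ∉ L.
xy⁰z = aabbb ∉ L

Pumping with i = 0 replaces y = a by y⁰ = ε:
- Original: s = xyz = aaabbb; aaabbb = a^3 b^3 has equal counts (3 = 3), so it is in L
- Pumped: xy⁰z = a · ε · abbb = aabbb
- aabbb has 2 a's and 3 b's; 2 ≠ 3, so it is not in L

The pumping lemma would require xy⁰z ∈ L, so this decomposition yields a contradiction.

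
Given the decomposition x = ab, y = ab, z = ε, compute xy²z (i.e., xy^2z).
ababab

Given x = 'ab', y = 'ab', z = '' and i = 2:

xy^2z = x + y·y·...·y (2 times) + z
       = 'ab' + 'ab'^2 + ''
       = 'ab' + 'abab' + ''
       = 'ababab'

The pumped string is 'ababab' with length 6.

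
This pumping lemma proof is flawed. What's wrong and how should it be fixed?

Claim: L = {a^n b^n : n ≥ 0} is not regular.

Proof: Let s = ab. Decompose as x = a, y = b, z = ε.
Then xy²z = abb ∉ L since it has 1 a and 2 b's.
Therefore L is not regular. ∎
Error: The string s = ab might be shorter than the pumping length p.

Correction: Choose s = a^p b^p to ensure |s| ≥ p. Also, the decomposition is wrong: with |xy| ≤ p, y cannot include b's when s starts with p a's.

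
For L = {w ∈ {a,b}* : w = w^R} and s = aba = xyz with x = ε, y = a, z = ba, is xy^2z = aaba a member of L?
No

xy²z = ε · aa · ba = aaba.
aaba reversed is abaa ≠ aaba, so it is not a palindrome and is not in L.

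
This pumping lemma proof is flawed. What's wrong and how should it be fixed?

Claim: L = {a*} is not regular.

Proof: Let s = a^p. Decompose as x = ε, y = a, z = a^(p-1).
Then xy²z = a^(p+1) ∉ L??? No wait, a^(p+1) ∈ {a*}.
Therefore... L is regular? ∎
Error: The proof attempts to show a*  is not regular, but a* IS regular!

Correction: a* is a regular language (recognized by a simple DFA with one accepting state and self-loop on 'a'). The pumping lemma can only prove non-regularity, not regularity. For regular languages, pumping always works.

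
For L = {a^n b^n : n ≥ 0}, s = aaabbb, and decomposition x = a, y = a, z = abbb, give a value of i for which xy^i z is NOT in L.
i = 3

xy³z = a · aaa · abbb = aaaaabbb; aaaaabbb has 5 a's and 3 b's; 5 ≠ 3, so it is not in L.
(Other choices also work, e.g. i = 0, 2; only i = 1 is guaranteed to stay in L since xy¹z = s.)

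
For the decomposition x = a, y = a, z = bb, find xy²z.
aaabb

Given x = 'a', y = 'a', z = 'bb' and i = 2:

xy^2z = x + y·y·...·y (2 times) + z
       = 'a' + 'a'^2 + 'bb'
       = 'a' + 'aa' + 'bb'
       = 'aaabb'

The pumped string is 'aaabb' with length 5.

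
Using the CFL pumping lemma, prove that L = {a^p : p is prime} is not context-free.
Assume for contradiction that L is context-free, and let p ≥ 1 be the pumping length given by the pumping lemma for CFLs.
Choose a prime q with q ≥ p and let s = a^q. Then s ∈ L and |s| = q ≥ p.
By the CFL pumping lemma, s = uvxyz for some u, v, x, y, z with |vxy| ≤ p, |vy| ≥ 1, and uv^i xy^i z ∈ L for every i ≥ 0.
All symbols are a's, so only lengths matter: let k = |vy|, with 1 ≤ k ≤ p. Then |uv^i xy^i z| = q + (i − 1)k.

Take i = q + 1: the length is q + qk = q(k + 1).
Both factors satisfy q ≥ 2 and k + 1 ≥ 2, so q(k + 1) is composite and uv^(q+1) xy^(q+1) z ∉ L.

This contradicts the CFL pumping lemma, which requires uv^i xy^i z ∈ L for all i ≥ 0.
Hence L = {a^p : p is prime} is not context-free. ∎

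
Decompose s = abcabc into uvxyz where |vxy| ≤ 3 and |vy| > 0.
u='ab', v='c', x='a', y='b', z='c'

For s = abcabc with pumping length p = 3:

One valid decomposition:
- u = 'ab'
- v = 'c'
- x = 'a'
- y = 'b'
- z = 'c'

Verification:
- uvxyz = 'ab' + 'c' + 'a' + 'b' + 'c' = abcabc ✓
- |vxy| = |'cab'| = 3 ≤ 3 ✓
- |vy| = |'cb'| = 2 > 0 ✓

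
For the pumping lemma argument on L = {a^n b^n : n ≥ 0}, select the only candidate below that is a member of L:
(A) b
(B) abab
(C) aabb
(C) aabb

The pumping lemma is applied to a string s that lies in L, so first check membership of each option:
- (A) b has 0 a's and 1 b's; 0 ≠ 1, so it is not in L ✗
- (B) abab has an a after a b, so it is not of the form a^n b^n and is not in L ✗
- (C) aabb = a^2 b^2 has equal counts (2 = 2), so it is in L ✓

Only (C) aabb is in L, so it is the only candidate that could play the role of s.
(In a complete proof one picks s in terms of the pumping length p so that |s| ≥ p is guaranteed; a fixed string like aabb illustrates the shape of such an s.)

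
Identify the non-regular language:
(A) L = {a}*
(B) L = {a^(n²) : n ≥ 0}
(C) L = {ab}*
(B) {a^(n²) : n ≥ 0}

(B) L = {a^(n²) : n ≥ 0} is NOT regular.

The pumping lemma can be used to prove this:
After pumping, length is no longer a perfect square

The other languages are regular because they can be recognized by finite automata.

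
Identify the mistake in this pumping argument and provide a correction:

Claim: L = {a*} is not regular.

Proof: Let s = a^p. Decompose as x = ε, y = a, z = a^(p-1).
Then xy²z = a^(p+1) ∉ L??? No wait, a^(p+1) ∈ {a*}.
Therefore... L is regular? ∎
Error: The proof attempts to show a*  is not regular, but a* IS regular!

Correction: a* is a regular language (recognized by a simple DFA with one accepting state and self-loop on 'a'). The pumping lemma can only prove non-regularity, not regularity. For regular languages, pumping always works.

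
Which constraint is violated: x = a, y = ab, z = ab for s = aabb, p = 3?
Violated: xyz = s

The decomposition x = a, y = ab, z = ab for s = aabb with p = 3
violates the constraint: xyz = s

xyz = 'a' + 'ab' + 'ab' = 'aabab' ≠ 'aabb' = s. The decomposition doesn't reconstruct s.

Pumping lemma constraints:
1. xyz = s (decomposition is valid)
2. |xy| ≤ p
3. |y| > 0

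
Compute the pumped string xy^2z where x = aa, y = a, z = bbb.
aaaabbb

Given x = 'aa', y = 'a', z = 'bbb' and i = 2:

xy^2z = x + y·y·...·y (2 times) + z
       = 'aa' + 'a'^2 + 'bbb'
       = 'aa' + 'aa' + 'bbb'
       = 'aaaabbb'

The pumped string is 'aaaabbb' with length 7.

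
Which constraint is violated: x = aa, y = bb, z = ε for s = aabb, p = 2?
Violated: |xy| ≤ p

The decomposition x = aa, y = bb, z = ε for s = aabb with p = 2
violates the constraint: |xy| ≤ p

|xy| = |aabb| = 4 > 2 = p. The decomposition puts too many characters in xy.

Pumping lemma constraints:
1. xyz = s (decomposition is valid)
2. |xy| ≤ p
3. |y| > 0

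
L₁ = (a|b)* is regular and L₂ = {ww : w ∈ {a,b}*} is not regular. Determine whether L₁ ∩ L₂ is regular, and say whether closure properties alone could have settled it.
No — L₁ ∩ L₂ is not regular.

(a|b)* is all strings over {a,b}, so L₁ ∩ L₂ = {ww : w ∈ {a,b}*} = L₂ itself, which is not regular (pump s = a^p b a^p b).

Note that the bare facts "L₁ regular, L₂ non-regular" do not settle the question by themselves: the closure of regular languages under ∪, ∩, complement and difference applies only when BOTH operands are regular. With a non-regular operand the result can come out regular or non-regular depending on the specific languages, so one has to work out L₁ ∩ L₂ for this particular pair, as above.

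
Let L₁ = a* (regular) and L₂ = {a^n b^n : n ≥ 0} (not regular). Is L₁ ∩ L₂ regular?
Yes — L₁ ∩ L₂ is regular.

A string of a* contains no b's, and the only string of {a^n b^n} with no b's is ε (n = 0). So L₁ ∩ L₂ = {ε}, a finite language, which is regular.

Note that the bare facts "L₁ regular, L₂ non-regular" do not settle the question by themselves: the closure of regular languages under ∪, ∩, complement and difference applies only when BOTH operands are regular. With a non-regular operand the result can come out regular or non-regular depending on the specific languages, so one has to work out L₁ ∩ L₂ for this particular pair, as above.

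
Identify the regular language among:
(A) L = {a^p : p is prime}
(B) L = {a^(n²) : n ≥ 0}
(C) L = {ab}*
(C) {ab}*

(C) L = {ab}* is regular.

This can be recognized by a finite automaton (DFA/NFA).
Regular expressions like {ab}* define regular languages.

The other choices are not regular:
- {a^p : p is prime}: After pumping, the length becomes composite
- {a^(n²) : n ≥ 0}: After pumping, length is no longer a perfect square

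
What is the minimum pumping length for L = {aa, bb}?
p = 3

For a finite language L, the pumping lemma holds vacuously if p > max|s| for s ∈ L.

The longest string in L = {aa, bb} has length 2.
If p = 3, then no string s ∈ L has |s| ≥ p, so the condition is vacuously true.

The minimum pumping length is p = 3.

Why no smaller p works: for any p ≤ 2, the longest string s ∈ L has |s| = 2 ≥ p, so it would
have to be pumpable; but pumping up (i = 2, 3, ...) produces ever longer strings, which cannot all lie in the
finite language L. So the pumping property fails for every p ≤ 2.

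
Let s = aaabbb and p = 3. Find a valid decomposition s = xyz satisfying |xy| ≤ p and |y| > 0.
x = '', y = 'aaa', z = 'bbb'

For s = aaabbb and p = 3, one valid decomposition is:
- x = '' (length 0)
- y = 'aaa' (length 3)
- z = 'bbb' (length 3)

Verification:
- xyz = '' + 'aaa' + 'bbb' = aaabbb ✓
- |xy| = 3 ≤ 3 ✓
- |y| = 3 > 0 ✓

All pumping lemma constraints are satisfied.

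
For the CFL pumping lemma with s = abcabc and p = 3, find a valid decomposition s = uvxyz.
u='ab', v='c', x='a', y='b', z='c'

For s = abcabc with pumping length p = 3:

One valid decomposition:
- u = 'ab'
- v = 'c'
- x = 'a'
- y = 'b'
- z = 'c'

Verification:
- uvxyz = 'ab' + 'c' + 'a' + 'b' + 'c' = abcabc ✓
- |vxy| = |'cab'| = 3 ≤ 3 ✓
- |vy| = |'cb'| = 2 > 0 ✓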